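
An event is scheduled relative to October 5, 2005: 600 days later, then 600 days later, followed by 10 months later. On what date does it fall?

Advancing 600 days from October 5, 2005:
October has 31 days, so 31 − 5 = 26 days remain after October 5, 2005; 600 − 26 = 574 left.
November 2005 has 30 days: 574 − 30 = 544 left.
December 2005 has 31 days: 544 − 31 = 513 left.
January 2006 has 31 days: 513 − 31 = 482 left.
February 2006 has 28 days (2006 is not a leap year): 482 − 28 = 454 left.
March 2006 has 31 days: 454 − 31 = 423 left.
April 2006 has 30 days: 423 − 30 = 393 left.
May 2006 has 31 days: 393 − 31 = 362 left.
June 2006 has 30 days: 362 − 30 = 332 left.
July 2006 has 31 days: 332 − 31 = 301 left.
August 2006 has 31 days: 301 − 31 = 270 left.
September 2006 has 30 days: 270 − 30 = 240 left.
October 2006 has 31 days: 240 − 31 = 209 left.
November 2006 has 30 days: 209 − 30 = 179 left.
December 2006 has 31 days: 179 − 31 = 148 left.
January 2007 has 31 days: 148 − 31 = 117 left.
February 2007 has 28 days (2007 is not a leap year): 117 − 28 = 89 left.
March 2007 has 31 days: 89 − 31 = 58 left.
April 2007 has 30 days: 58 − 30 = 28 left.
28 days into May 2007 → May 28, 2007.
Adding 600 days from May 28, 2007:
May has 31 days, so 31 − 28 = 3 days remain after May 28, 2007; 600 − 3 = 597 left.
June 2007 has 30 days: 597 − 30 = 567 left.
July 2007 has 31 days: 567 − 31 = 536 left.
August 2007 has 31 days: 536 − 31 = 505 left.
September 2007 has 30 days: 505 − 30 = 475 left.
October 2007 has 31 days: 475 − 31 = 444 left.
November 2007 has 30 days: 444 − 30 = 414 left.
December 2007 has 31 days: 414 − 31 = 383 left.
January 2008 has 31 days: 383 − 31 = 352 left.
February 2008 has 29 days (2008 is a leap year): 352 − 29 = 323 left.
March 2008 has 31 days: 323 − 31 = 292 left.
April 2008 has 30 days: 292 − 30 = 262 left.
May 2008 has 31 days: 262 − 31 = 231 left.
June 2008 has 30 days: 231 − 30 = 201 left.
July 2008 has 31 days: 201 − 31 = 170 left.
August 2008 has 31 days: 170 − 31 = 139 left.
September 2008 has 30 days: 139 − 30 = 109 left.
October 2008 has 31 days: 109 − 31 = 78 left.
November 2008 has 30 days: 78 − 30 = 48 left.
December 2008 has 31 days: 48 − 31 = 17 left.
17 days into January 2009 → January 17, 2009.
Counting forward 10 months from January 17, 2009:
month 1 + 10 = 11 → November 2009.
Day 17 is valid in November, giving November 17, 2009.

November 17, 2009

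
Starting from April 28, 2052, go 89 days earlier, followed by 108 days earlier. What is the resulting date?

October 14, 2051

Counting back 89 days from April 28, 2052:
Going back 28 days from April 28, 2052 reaches the end of the previous month; 89 − 28 = 61 left.
March 2052 has 31 days: 61 − 31 = 30 left.
February 2052 has 29 days (2052 is a leap year): 30 − 29 = 1 left.
January 2052 has 31 days; 31 − 1 = 30 → January 30, 2052.
Subtracting 108 days from January 30, 2052:
Going back 30 days from January 30, 2052 reaches the end of the previous month; 108 − 30 = 78 left.
December 2051 has 31 days: 78 − 31 = 47 left.
November 2051 has 30 days: 47 − 30 = 17 left.
October 2051 has 31 days; 31 − 17 = 14 → October 14, 2051.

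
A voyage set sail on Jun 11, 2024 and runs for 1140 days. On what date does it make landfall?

Adding 1140 days from June 11, 2024.
June has 30 days, so 30 − 11 = 19 days remain after June 11, 2024; 1140 − 19 = 1121 left.
July 2024 has 31 days: 1121 − 31 = 1090 left.
August 2024 has 31 days: 1090 − 31 = 1059 left.
September 2024 has 30 days: 1059 − 30 = 1029 left.
October 2024 has 31 days: 1029 − 31 = 998 left.
November 2024 has 30 days: 998 − 30 = 968 left.
December 2024 has 31 days: 968 − 31 = 937 left.
January 2025 has 31 days: 937 − 31 = 906 left.
February 2025 has 28 days (2025 is not a leap year): 906 − 28 = 878 left.
March 2025 has 31 days: 878 − 31 = 847 left.
April 2025 has 30 days: 847 − 30 = 817 left.
May 2025 has 31 days: 817 − 31 = 786 left.
June 2025 has 30 days: 786 − 30 = 756 left.
July 2025 has 31 days: 756 − 31 = 725 left.
August 2025 has 31 days: 725 − 31 = 694 left.
September 2025 has 30 days: 694 − 30 = 664 left.
October 2025 has 31 days: 664 − 31 = 633 left.
November 2025 has 30 days: 633 − 30 = 603 left.
December 2025 has 31 days: 603 − 31 = 572 left.
January 2026 has 31 days: 572 − 31 = 541 left.
February 2026 has 28 days (2026 is not a leap year): 541 − 28 = 513 left.
March 2026 has 31 days: 513 − 31 = 482 left.
April 2026 has 30 days: 482 − 30 = 452 left.
May 2026 has 31 days: 452 − 31 = 421 left.
June 2026 has 30 days: 421 − 30 = 391 left.
July 2026 has 31 days: 391 − 31 = 360 left.
August 2026 has 31 days: 360 − 31 = 329 left.
September 2026 has 30 days: 329 − 30 = 299 left.
October 2026 has 31 days: 299 − 31 = 268 left.
November 2026 has 30 days: 268 − 30 = 238 left.
December 2026 has 31 days: 238 − 31 = 207 left.
January 2027 has 31 days: 207 − 31 = 176 left.
February 2027 has 28 days (2027 is not a leap year): 176 − 28 = 148 left.
March 2027 has 31 days: 148 − 31 = 117 left.
April 2027 has 30 days: 117 − 30 = 87 left.
May 2027 has 31 days: 87 − 31 = 56 left.
June 2027 has 30 days: 56 − 30 = 26 left.
26 days into July 2027 → July 26, 2027.

July 26, 2027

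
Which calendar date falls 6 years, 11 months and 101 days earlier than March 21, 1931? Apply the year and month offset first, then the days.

Going back 6 years, 11 months and 101 days from March 21, 1931: first the month/year part, then the days.
-6 years → 1925; month 3 − 11 = -8, which is month 4 of year 1924 → April 1924.
Day 21 is valid in April, giving April 21, 1924.
Now subtract 101 days from April 21, 1924.
Going back 21 days from April 21, 1924 reaches the end of the previous month; 101 − 21 = 80 left.
March 1924 has 31 days: 80 − 31 = 49 left.
February 1924 has 29 days (1924 is a leap year): 49 − 29 = 20 left.
January 1924 has 31 days; 31 − 20 = 11 → January 11, 1924.

January 11, 1924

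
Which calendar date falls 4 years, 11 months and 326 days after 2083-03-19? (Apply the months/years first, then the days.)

Adding 4 years, 11 months and 326 days from March 19, 2083: first the month/year part, then the days.
+4 years → 2087; month 3 + 11 = 14, which is month 2 of year 2088 → February 2088.
Day 19 is valid in February, giving February 19, 2088.
Now add 326 days from February 19, 2088.
February has 29 days, so 29 − 19 = 10 days remain after February 19, 2088; 326 − 10 = 316 left.
March 2088 has 31 days: 316 − 31 = 285 left.
April 2088 has 30 days: 285 − 30 = 255 left.
May 2088 has 31 days: 255 − 31 = 224 left.
June 2088 has 30 days: 224 − 30 = 194 left.
July 2088 has 31 days: 194 − 31 = 163 left.
August 2088 has 31 days: 163 − 31 = 132 left.
September 2088 has 30 days: 132 − 30 = 102 left.
October 2088 has 31 days: 102 − 31 = 71 left.
November 2088 has 30 days: 71 − 30 = 41 left.
December 2088 has 31 days: 41 − 31 = 10 left.
10 days into January 2089 → January 10, 2089.

January 10, 2089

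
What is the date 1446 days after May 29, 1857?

Advancing 1446 days from May 29, 1857.
May has 31 days, so 31 − 29 = 2 days remain after May 29, 1857; 1446 − 2 = 1444 left.
June 1857 has 30 days: 1444 − 30 = 1414 left.
July 1857 has 31 days: 1414 − 31 = 1383 left.
August 1857 has 31 days: 1383 − 31 = 1352 left.
September 1857 has 30 days: 1352 − 30 = 1322 left.
October 1857 has 31 days: 1322 − 31 = 1291 left.
November 1857 has 30 days: 1291 − 30 = 1261 left.
December 1857 has 31 days: 1261 − 31 = 1230 left.
January 1858 has 31 days: 1230 − 31 = 1199 left.
February 1858 has 28 days (1858 is not a leap year): 1199 − 28 = 1171 left.
March 1858 has 31 days: 1171 − 31 = 1140 left.
April 1858 has 30 days: 1140 − 30 = 1110 left.
May 1858 has 31 days: 1110 − 31 = 1079 left.
June 1858 has 30 days: 1079 − 30 = 1049 left.
July 1858 has 31 days: 1049 − 31 = 1018 left.
August 1858 has 31 days: 1018 − 31 = 987 left.
September 1858 has 30 days: 987 − 30 = 957 left.
October 1858 has 31 days: 957 − 31 = 926 left.
November 1858 has 30 days: 926 − 30 = 896 left.
December 1858 has 31 days: 896 − 31 = 865 left.
January 1859 has 31 days: 865 − 31 = 834 left.
February 1859 has 28 days (1859 is not a leap year): 834 − 28 = 806 left.
March 1859 has 31 days: 806 − 31 = 775 left.
April 1859 has 30 days: 775 − 30 = 745 left.
May 1859 has 31 days: 745 − 31 = 714 left.
June 1859 has 30 days: 714 − 30 = 684 left.
July 1859 has 31 days: 684 − 31 = 653 left.
August 1859 has 31 days: 653 − 31 = 622 left.
September 1859 has 30 days: 622 − 30 = 592 left.
October 1859 has 31 days: 592 − 31 = 561 left.
November 1859 has 30 days: 561 − 30 = 531 left.
December 1859 has 31 days: 531 − 31 = 500 left.
January 1860 has 31 days: 500 − 31 = 469 left.
February 1860 has 29 days (1860 is a leap year): 469 − 29 = 440 left.
March 1860 has 31 days: 440 − 31 = 409 left.
April 1860 has 30 days: 409 − 30 = 379 left.
May 1860 has 31 days: 379 − 31 = 348 left.
June 1860 has 30 days: 348 − 30 = 318 left.
July 1860 has 31 days: 318 − 31 = 287 left.
August 1860 has 31 days: 287 − 31 = 256 left.
September 1860 has 30 days: 256 − 30 = 226 left.
October 1860 has 31 days: 226 − 31 = 195 left.
November 1860 has 30 days: 195 − 30 = 165 left.
December 1860 has 31 days: 165 − 31 = 134 left.
January 1861 has 31 days: 134 − 31 = 103 left.
February 1861 has 28 days (1861 is not a leap year): 103 − 28 = 75 left.
March 1861 has 31 days: 75 − 31 = 44 left.
April 1861 has 30 days: 44 − 30 = 14 left.
14 days into May 1861 → May 14, 1861.

May 14, 1861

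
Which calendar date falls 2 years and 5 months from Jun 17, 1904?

November 17, 1906

Counting forward 2 years and 5 months from June 17, 1904.
+2 years → 1906; month 6 + 5 = 11 → November 1906.
Day 17 is valid in November, giving November 17, 1906.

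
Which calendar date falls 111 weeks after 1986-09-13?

Advancing 111 weeks = 777 days from September 13, 1986.
September has 30 days, so 30 − 13 = 17 days remain after September 13, 1986; 777 − 17 = 760 left.
October 1986 has 31 days: 760 − 31 = 729 left.
November 1986 has 30 days: 729 − 30 = 699 left.
December 1986 has 31 days: 699 − 31 = 668 left.
January 1987 has 31 days: 668 − 31 = 637 left.
February 1987 has 28 days (1987 is not a leap year): 637 − 28 = 609 left.
March 1987 has 31 days: 609 − 31 = 578 left.
April 1987 has 30 days: 578 − 30 = 548 left.
May 1987 has 31 days: 548 − 31 = 517 left.
June 1987 has 30 days: 517 − 30 = 487 left.
July 1987 has 31 days: 487 − 31 = 456 left.
August 1987 has 31 days: 456 − 31 = 425 left.
September 1987 has 30 days: 425 − 30 = 395 left.
October 1987 has 31 days: 395 − 31 = 364 left.
November 1987 has 30 days: 364 − 30 = 334 left.
December 1987 has 31 days: 334 − 31 = 303 left.
January 1988 has 31 days: 303 − 31 = 272 left.
February 1988 has 29 days (1988 is a leap year): 272 − 29 = 243 left.
March 1988 has 31 days: 243 − 31 = 212 left.
April 1988 has 30 days: 212 − 30 = 182 left.
May 1988 has 31 days: 182 − 31 = 151 left.
June 1988 has 30 days: 151 − 30 = 121 left.
July 1988 has 31 days: 121 − 31 = 90 left.
August 1988 has 31 days: 90 − 31 = 59 left.
September 1988 has 30 days: 59 − 30 = 29 left.
29 days into October 1988 → October 29, 1988.

October 29, 1988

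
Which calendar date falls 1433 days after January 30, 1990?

January 2, 1994

Adding 1433 days from January 30, 1990.
January has 31 days, so 31 − 30 = 1 day remains after January 30, 1990; 1433 − 1 = 1432 left.
February 1990 has 28 days (1990 is not a leap year): 1432 − 28 = 1404 left.
March 1990 has 31 days: 1404 − 31 = 1373 left.
April 1990 has 30 days: 1373 − 30 = 1343 left.
May 1990 has 31 days: 1343 − 31 = 1312 left.
June 1990 has 30 days: 1312 − 30 = 1282 left.
July 1990 has 31 days: 1282 − 31 = 1251 left.
August 1990 has 31 days: 1251 − 31 = 1220 left.
September 1990 has 30 days: 1220 − 30 = 1190 left.
October 1990 has 31 days: 1190 − 31 = 1159 left.
November 1990 has 30 days: 1159 − 30 = 1129 left.
December 1990 has 31 days: 1129 − 31 = 1098 left.
January 1991 has 31 days: 1098 − 31 = 1067 left.
February 1991 has 28 days (1991 is not a leap year): 1067 − 28 = 1039 left.
March 1991 has 31 days: 1039 − 31 = 1008 left.
April 1991 has 30 days: 1008 − 30 = 978 left.
May 1991 has 31 days: 978 − 31 = 947 left.
June 1991 has 30 days: 947 − 30 = 917 left.
July 1991 has 31 days: 917 − 31 = 886 left.
August 1991 has 31 days: 886 − 31 = 855 left.
September 1991 has 30 days: 855 − 30 = 825 left.
October 1991 has 31 days: 825 − 31 = 794 left.
November 1991 has 30 days: 794 − 30 = 764 left.
December 1991 has 31 days: 764 − 31 = 733 left.
January 1992 has 31 days: 733 − 31 = 702 left.
February 1992 has 29 days (1992 is a leap year): 702 − 29 = 673 left.
March 1992 has 31 days: 673 − 31 = 642 left.
April 1992 has 30 days: 642 − 30 = 612 left.
May 1992 has 31 days: 612 − 31 = 581 left.
June 1992 has 30 days: 581 − 30 = 551 left.
July 1992 has 31 days: 551 − 31 = 520 left.
August 1992 has 31 days: 520 − 31 = 489 left.
September 1992 has 30 days: 489 − 30 = 459 left.
October 1992 has 31 days: 459 − 31 = 428 left.
November 1992 has 30 days: 428 − 30 = 398 left.
December 1992 has 31 days: 398 − 31 = 367 left.
January 1993 has 31 days: 367 − 31 = 336 left.
February 1993 has 28 days (1993 is not a leap year): 336 − 28 = 308 left.
March 1993 has 31 days: 308 − 31 = 277 left.
April 1993 has 30 days: 277 − 30 = 247 left.
May 1993 has 31 days: 247 − 31 = 216 left.
June 1993 has 30 days: 216 − 30 = 186 left.
July 1993 has 31 days: 186 − 31 = 155 left.
August 1993 has 31 days: 155 − 31 = 124 left.
September 1993 has 30 days: 124 − 30 = 94 left.
October 1993 has 31 days: 94 − 31 = 63 left.
November 1993 has 30 days: 63 − 30 = 33 left.
December 1993 has 31 days: 33 − 31 = 2 left.
2 days into January 1994 → January 2, 1994.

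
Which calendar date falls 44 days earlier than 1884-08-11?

Going back 44 days from August 11, 1884.
Going back 11 days from August 11, 1884 reaches the end of the previous month; 44 − 11 = 33 left.
July 1884 has 31 days: 33 − 31 = 2 left.
June 1884 has 30 days; 30 − 2 = 28 → June 28, 1884.

June 28, 1884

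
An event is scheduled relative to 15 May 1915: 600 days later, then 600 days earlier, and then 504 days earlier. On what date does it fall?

December 27, 1913

Adding 600 days from May 15, 1915:
May has 31 days, so 31 − 15 = 16 days remain after May 15, 1915; 600 − 16 = 584 left.
June 1915 has 30 days: 584 − 30 = 554 left.
July 1915 has 31 days: 554 − 31 = 523 left.
August 1915 has 31 days: 523 − 31 = 492 left.
September 1915 has 30 days: 492 − 30 = 462 left.
October 1915 has 31 days: 462 − 31 = 431 left.
November 1915 has 30 days: 431 − 30 = 401 left.
December 1915 has 31 days: 401 − 31 = 370 left.
January 1916 has 31 days: 370 − 31 = 339 left.
February 1916 has 29 days (1916 is a leap year): 339 − 29 = 310 left.
March 1916 has 31 days: 310 − 31 = 279 left.
April 1916 has 30 days: 279 − 30 = 249 left.
May 1916 has 31 days: 249 − 31 = 218 left.
June 1916 has 30 days: 218 − 30 = 188 left.
July 1916 has 31 days: 188 − 31 = 157 left.
August 1916 has 31 days: 157 − 31 = 126 left.
September 1916 has 30 days: 126 − 30 = 96 left.
October 1916 has 31 days: 96 − 31 = 65 left.
November 1916 has 30 days: 65 − 30 = 35 left.
December 1916 has 31 days: 35 − 31 = 4 left.
4 days into January 1917 → January 4, 1917.
Counting back 600 days from January 4, 1917:
Going back 4 days from January 4, 1917 reaches the end of the previous month; 600 − 4 = 596 left.
December 1916 has 31 days: 596 − 31 = 565 left.
November 1916 has 30 days: 565 − 30 = 535 left.
October 1916 has 31 days: 535 − 31 = 504 left.
September 1916 has 30 days: 504 − 30 = 474 left.
August 1916 has 31 days: 474 − 31 = 443 left.
July 1916 has 31 days: 443 − 31 = 412 left.
June 1916 has 30 days: 412 − 30 = 382 left.
May 1916 has 31 days: 382 − 31 = 351 left.
April 1916 has 30 days: 351 − 30 = 321 left.
March 1916 has 31 days: 321 − 31 = 290 left.
February 1916 has 29 days (1916 is a leap year): 290 − 29 = 261 left.
January 1916 has 31 days: 261 − 31 = 230 left.
December 1915 has 31 days: 230 − 31 = 199 left.
November 1915 has 30 days: 199 − 30 = 169 left.
October 1915 has 31 days: 169 − 31 = 138 left.
September 1915 has 30 days: 138 − 30 = 108 left.
August 1915 has 31 days: 108 − 31 = 77 left.
July 1915 has 31 days: 77 − 31 = 46 left.
June 1915 has 30 days: 46 − 30 = 16 left.
May 1915 has 31 days; 31 − 16 = 15 → May 15, 1915.
Counting back 504 days from May 15, 1915:
Going back 15 days from May 15, 1915 reaches the end of the previous month; 504 − 15 = 489 left.
April 1915 has 30 days: 489 − 30 = 459 left.
March 1915 has 31 days: 459 − 31 = 428 left.
February 1915 has 28 days (1915 is not a leap year): 428 − 28 = 400 left.
January 1915 has 31 days: 400 − 31 = 369 left.
December 1914 has 31 days: 369 − 31 = 338 left.
November 1914 has 30 days: 338 − 30 = 308 left.
October 1914 has 31 days: 308 − 31 = 277 left.
September 1914 has 30 days: 277 − 30 = 247 left.
August 1914 has 31 days: 247 − 31 = 216 left.
July 1914 has 31 days: 216 − 31 = 185 left.
June 1914 has 30 days: 185 − 30 = 155 left.
May 1914 has 31 days: 155 − 31 = 124 left.
April 1914 has 30 days: 124 − 30 = 94 left.
March 1914 has 31 days: 94 − 31 = 63 left.
February 1914 has 28 days (1914 is not a leap year): 63 − 28 = 35 left.
January 1914 has 31 days: 35 − 31 = 4 left.
December 1913 has 31 days; 31 − 4 = 27 → December 27, 1913.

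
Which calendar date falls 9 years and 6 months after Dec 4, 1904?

Adding 9 years and 6 months from December 4, 1904.
+9 years → 1913; month 12 + 6 = 18, which is month 6 of year 1914 → June 1914.
Day 4 is valid in June, giving June 4, 1914.

June 4, 1914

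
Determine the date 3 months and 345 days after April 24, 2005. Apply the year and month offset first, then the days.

July 4, 2006

Advancing 3 months and 345 days from April 24, 2005: first the month/year part, then the days.
month 4 + 3 = 7 → July 2005.
Day 24 is valid in July, giving July 24, 2005.
Now add 345 days from July 24, 2005.
July has 31 days, so 31 − 24 = 7 days remain after July 24, 2005; 345 − 7 = 338 left.
August 2005 has 31 days: 338 − 31 = 307 left.
September 2005 has 30 days: 307 − 30 = 277 left.
October 2005 has 31 days: 277 − 31 = 246 left.
November 2005 has 30 days: 246 − 30 = 216 left.
December 2005 has 31 days: 216 − 31 = 185 left.
January 2006 has 31 days: 185 − 31 = 154 left.
February 2006 has 28 days (2006 is not a leap year): 154 − 28 = 126 left.
March 2006 has 31 days: 126 − 31 = 95 left.
April 2006 has 30 days: 95 − 30 = 65 left.
May 2006 has 31 days: 65 − 31 = 34 left.
June 2006 has 30 days: 34 − 30 = 4 left.
4 days into July 2006 → July 4, 2006.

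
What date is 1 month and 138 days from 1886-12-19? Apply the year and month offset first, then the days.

June 6, 1887

Counting forward 1 month and 138 days from December 19, 1886: first the month/year part, then the days.
month 12 + 1 = 13, which is month 1 of year 1887 → January 1887.
Day 19 is valid in January, giving January 19, 1887.
Now add 138 days from January 19, 1887.
January has 31 days, so 31 − 19 = 12 days remain after January 19, 1887; 138 − 12 = 126 left.
February 1887 has 28 days (1887 is not a leap year): 126 − 28 = 98 left.
March 1887 has 31 days: 98 − 31 = 67 left.
April 1887 has 30 days: 67 − 30 = 37 left.
May 1887 has 31 days: 37 − 31 = 6 left.
6 days into June 1887 → June 6, 1887.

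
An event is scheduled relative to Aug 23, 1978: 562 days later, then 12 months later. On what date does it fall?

March 7, 1981

Advancing 562 days from August 23, 1978:
August has 31 days, so 31 − 23 = 8 days remain after August 23, 1978; 562 − 8 = 554 left.
September 1978 has 30 days: 554 − 30 = 524 left.
October 1978 has 31 days: 524 − 31 = 493 left.
November 1978 has 30 days: 493 − 30 = 463 left.
December 1978 has 31 days: 463 − 31 = 432 left.
January 1979 has 31 days: 432 − 31 = 401 left.
February 1979 has 28 days (1979 is not a leap year): 401 − 28 = 373 left.
March 1979 has 31 days: 373 − 31 = 342 left.
April 1979 has 30 days: 342 − 30 = 312 left.
May 1979 has 31 days: 312 − 31 = 281 left.
June 1979 has 30 days: 281 − 30 = 251 left.
July 1979 has 31 days: 251 − 31 = 220 left.
August 1979 has 31 days: 220 − 31 = 189 left.
September 1979 has 30 days: 189 − 30 = 159 left.
October 1979 has 31 days: 159 − 31 = 128 left.
November 1979 has 30 days: 128 − 30 = 98 left.
December 1979 has 31 days: 98 − 31 = 67 left.
January 1980 has 31 days: 67 − 31 = 36 left.
February 1980 has 29 days (1980 is a leap year): 36 − 29 = 7 left.
7 days into March 1980 → March 7, 1980.
Counting forward 12 months from March 7, 1980:
month 3 + 12 = 15, which is month 3 of year 1981 → March 1981.
Day 7 is valid in March, giving March 7, 1981.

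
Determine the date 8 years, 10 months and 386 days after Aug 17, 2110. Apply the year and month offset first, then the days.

Adding 8 years, 10 months and 386 days from August 17, 2110: first the month/year part, then the days.
+8 years → 2118; month 8 + 10 = 18, which is month 6 of year 2119 → June 2119.
Day 17 is valid in June, giving June 17, 2119.
Now add 386 days from June 17, 2119.
June has 30 days, so 30 − 17 = 13 days remain after June 17, 2119; 386 − 13 = 373 left.
July 2119 has 31 days: 373 − 31 = 342 left.
August 2119 has 31 days: 342 − 31 = 311 left.
September 2119 has 30 days: 311 − 30 = 281 left.
October 2119 has 31 days: 281 − 31 = 250 left.
November 2119 has 30 days: 250 − 30 = 220 left.
December 2119 has 31 days: 220 − 31 = 189 left.
January 2120 has 31 days: 189 − 31 = 158 left.
February 2120 has 29 days (2120 is a leap year): 158 − 29 = 129 left.
March 2120 has 31 days: 129 − 31 = 98 left.
April 2120 has 30 days: 98 − 30 = 68 left.
May 2120 has 31 days: 68 − 31 = 37 left.
June 2120 has 30 days: 37 − 30 = 7 left.
7 days into July 2120 → July 7, 2120.

July 7, 2120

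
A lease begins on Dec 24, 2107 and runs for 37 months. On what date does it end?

January 24, 2111

Advancing 37 months from December 24, 2107.
month 12 + 37 = 49, which is month 1 of year 2111 → January 2111.
Day 24 is valid in January, giving January 24, 2111.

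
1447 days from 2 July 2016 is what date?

Counting forward 1447 days from July 2, 2016.
July has 31 days, so 31 − 2 = 29 days remain after July 2, 2016; 1447 − 29 = 1418 left.
August 2016 has 31 days: 1418 − 31 = 1387 left.
September 2016 has 30 days: 1387 − 30 = 1357 left.
October 2016 has 31 days: 1357 − 31 = 1326 left.
November 2016 has 30 days: 1326 − 30 = 1296 left.
December 2016 has 31 days: 1296 − 31 = 1265 left.
January 2017 has 31 days: 1265 − 31 = 1234 left.
February 2017 has 28 days (2017 is not a leap year): 1234 − 28 = 1206 left.
March 2017 has 31 days: 1206 − 31 = 1175 left.
April 2017 has 30 days: 1175 − 30 = 1145 left.
May 2017 has 31 days: 1145 − 31 = 1114 left.
June 2017 has 30 days: 1114 − 30 = 1084 left.
July 2017 has 31 days: 1084 − 31 = 1053 left.
August 2017 has 31 days: 1053 − 31 = 1022 left.
September 2017 has 30 days: 1022 − 30 = 992 left.
October 2017 has 31 days: 992 − 31 = 961 left.
November 2017 has 30 days: 961 − 30 = 931 left.
December 2017 has 31 days: 931 − 31 = 900 left.
January 2018 has 31 days: 900 − 31 = 869 left.
February 2018 has 28 days (2018 is not a leap year): 869 − 28 = 841 left.
March 2018 has 31 days: 841 − 31 = 810 left.
April 2018 has 30 days: 810 − 30 = 780 left.
May 2018 has 31 days: 780 − 31 = 749 left.
June 2018 has 30 days: 749 − 30 = 719 left.
July 2018 has 31 days: 719 − 31 = 688 left.
August 2018 has 31 days: 688 − 31 = 657 left.
September 2018 has 30 days: 657 − 30 = 627 left.
October 2018 has 31 days: 627 − 31 = 596 left.
November 2018 has 30 days: 596 − 30 = 566 left.
December 2018 has 31 days: 566 − 31 = 535 left.
January 2019 has 31 days: 535 − 31 = 504 left.
February 2019 has 28 days (2019 is not a leap year): 504 − 28 = 476 left.
March 2019 has 31 days: 476 − 31 = 445 left.
April 2019 has 30 days: 445 − 30 = 415 left.
May 2019 has 31 days: 415 − 31 = 384 left.
June 2019 has 30 days: 384 − 30 = 354 left.
July 2019 has 31 days: 354 − 31 = 323 left.
August 2019 has 31 days: 323 − 31 = 292 left.
September 2019 has 30 days: 292 − 30 = 262 left.
October 2019 has 31 days: 262 − 31 = 231 left.
November 2019 has 30 days: 231 − 30 = 201 left.
December 2019 has 31 days: 201 − 31 = 170 left.
January 2020 has 31 days: 170 − 31 = 139 left.
February 2020 has 29 days (2020 is a leap year): 139 − 29 = 110 left.
March 2020 has 31 days: 110 − 31 = 79 left.
April 2020 has 30 days: 79 − 30 = 49 left.
May 2020 has 31 days: 49 − 31 = 18 left.
18 days into June 2020 → June 18, 2020.

June 18, 2020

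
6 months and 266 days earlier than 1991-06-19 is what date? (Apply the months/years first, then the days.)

Going back 6 months and 266 days from June 19, 1991: first the month/year part, then the days.
month 6 − 6 = 0, which is month 12 of year 1990 → December 1990.
Day 19 is valid in December, giving December 19, 1990.
Now subtract 266 days from December 19, 1990.
Going back 19 days from December 19, 1990 reaches the end of the previous month; 266 − 19 = 247 left.
November 1990 has 30 days: 247 − 30 = 217 left.
October 1990 has 31 days: 217 − 31 = 186 left.
September 1990 has 30 days: 186 − 30 = 156 left.
August 1990 has 31 days: 156 − 31 = 125 left.
July 1990 has 31 days: 125 − 31 = 94 left.
June 1990 has 30 days: 94 − 30 = 64 left.
May 1990 has 31 days: 64 − 31 = 33 left.
April 1990 has 30 days: 33 − 30 = 3 left.
March 1990 has 31 days; 31 − 3 = 28 → March 28, 1990.

March 28, 1990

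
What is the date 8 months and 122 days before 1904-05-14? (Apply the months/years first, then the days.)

May 15, 1903

Subtracting 8 months and 122 days from May 14, 1904: first the month/year part, then the days.
month 5 − 8 = -3, which is month 9 of year 1903 → September 1903.
Day 14 is valid in September, giving September 14, 1903.
Now subtract 122 days from September 14, 1903.
Going back 14 days from September 14, 1903 reaches the end of the previous month; 122 − 14 = 108 left.
August 1903 has 31 days: 108 − 31 = 77 left.
July 1903 has 31 days: 77 − 31 = 46 left.
June 1903 has 30 days: 46 − 30 = 16 left.
May 1903 has 31 days; 31 − 16 = 15 → May 15, 1903.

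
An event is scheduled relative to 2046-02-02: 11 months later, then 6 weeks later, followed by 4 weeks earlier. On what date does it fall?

January 16, 2047

Advancing 11 months from February 2, 2046:
month 2 + 11 = 13, which is month 1 of year 2047 → January 2047.
Day 2 is valid in January, giving January 2, 2047.
Adding 6 weeks (= 42 days) from January 2, 2047:
January has 31 days, so 31 − 2 = 29 days remain after January 2, 2047; 42 − 29 = 13 left.
13 days into February 2047 → February 13, 2047.
Going back 4 weeks (= 28 days) from February 13, 2047:
Going back 13 days from February 13, 2047 reaches the end of the previous month; 28 − 13 = 15 left.
January 2047 has 31 days; 31 − 15 = 16 → January 16, 2047.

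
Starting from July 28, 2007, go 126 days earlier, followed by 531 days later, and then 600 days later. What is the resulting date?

April 28, 2010

Going back 126 days from July 28, 2007:
Going back 28 days from July 28, 2007 reaches the end of the previous month; 126 − 28 = 98 left.
June 2007 has 30 days: 98 − 30 = 68 left.
May 2007 has 31 days: 68 − 31 = 37 left.
April 2007 has 30 days: 37 − 30 = 7 left.
March 2007 has 31 days; 31 − 7 = 24 → March 24, 2007.
Advancing 531 days from March 24, 2007:
March has 31 days, so 31 − 24 = 7 days remain after March 24, 2007; 531 − 7 = 524 left.
April 2007 has 30 days: 524 − 30 = 494 left.
May 2007 has 31 days: 494 − 31 = 463 left.
June 2007 has 30 days: 463 − 30 = 433 left.
July 2007 has 31 days: 433 − 31 = 402 left.
August 2007 has 31 days: 402 − 31 = 371 left.
September 2007 has 30 days: 371 − 30 = 341 left.
October 2007 has 31 days: 341 − 31 = 310 left.
November 2007 has 30 days: 310 − 30 = 280 left.
December 2007 has 31 days: 280 − 31 = 249 left.
January 2008 has 31 days: 249 − 31 = 218 left.
February 2008 has 29 days (2008 is a leap year): 218 − 29 = 189 left.
March 2008 has 31 days: 189 − 31 = 158 left.
April 2008 has 30 days: 158 − 30 = 128 left.
May 2008 has 31 days: 128 − 31 = 97 left.
June 2008 has 30 days: 97 − 30 = 67 left.
July 2008 has 31 days: 67 − 31 = 36 left.
August 2008 has 31 days: 36 − 31 = 5 left.
5 days into September 2008 → September 5, 2008.
Adding 600 days from September 5, 2008:
September has 30 days, so 30 − 5 = 25 days remain after September 5, 2008; 600 − 25 = 575 left.
October 2008 has 31 days: 575 − 31 = 544 left.
November 2008 has 30 days: 544 − 30 = 514 left.
December 2008 has 31 days: 514 − 31 = 483 left.
January 2009 has 31 days: 483 − 31 = 452 left.
February 2009 has 28 days (2009 is not a leap year): 452 − 28 = 424 left.
March 2009 has 31 days: 424 − 31 = 393 left.
April 2009 has 30 days: 393 − 30 = 363 left.
May 2009 has 31 days: 363 − 31 = 332 left.
June 2009 has 30 days: 332 − 30 = 302 left.
July 2009 has 31 days: 302 − 31 = 271 left.
August 2009 has 31 days: 271 − 31 = 240 left.
September 2009 has 30 days: 240 − 30 = 210 left.
October 2009 has 31 days: 210 − 31 = 179 left.
November 2009 has 30 days: 179 − 30 = 149 left.
December 2009 has 31 days: 149 − 31 = 118 left.
January 2010 has 31 days: 118 − 31 = 87 left.
February 2010 has 28 days (2010 is not a leap year): 87 − 28 = 59 left.
March 2010 has 31 days: 59 − 31 = 28 left.
28 days into April 2010 → April 28, 2010.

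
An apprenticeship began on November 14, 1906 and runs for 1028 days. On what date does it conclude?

Counting forward 1028 days from November 14, 1906.
November has 30 days, so 30 − 14 = 16 days remain after November 14, 1906; 1028 − 16 = 1012 left.
December 1906 has 31 days: 1012 − 31 = 981 left.
January 1907 has 31 days: 981 − 31 = 950 left.
February 1907 has 28 days (1907 is not a leap year): 950 − 28 = 922 left.
March 1907 has 31 days: 922 − 31 = 891 left.
April 1907 has 30 days: 891 − 30 = 861 left.
May 1907 has 31 days: 861 − 31 = 830 left.
June 1907 has 30 days: 830 − 30 = 800 left.
July 1907 has 31 days: 800 − 31 = 769 left.
August 1907 has 31 days: 769 − 31 = 738 left.
September 1907 has 30 days: 738 − 30 = 708 left.
October 1907 has 31 days: 708 − 31 = 677 left.
November 1907 has 30 days: 677 − 30 = 647 left.
December 1907 has 31 days: 647 − 31 = 616 left.
January 1908 has 31 days: 616 − 31 = 585 left.
February 1908 has 29 days (1908 is a leap year): 585 − 29 = 556 left.
March 1908 has 31 days: 556 − 31 = 525 left.
April 1908 has 30 days: 525 − 30 = 495 left.
May 1908 has 31 days: 495 − 31 = 464 left.
June 1908 has 30 days: 464 − 30 = 434 left.
July 1908 has 31 days: 434 − 31 = 403 left.
August 1908 has 31 days: 403 − 31 = 372 left.
September 1908 has 30 days: 372 − 30 = 342 left.
October 1908 has 31 days: 342 − 31 = 311 left.
November 1908 has 30 days: 311 − 30 = 281 left.
December 1908 has 31 days: 281 − 31 = 250 left.
January 1909 has 31 days: 250 − 31 = 219 left.
February 1909 has 28 days (1909 is not a leap year): 219 − 28 = 191 left.
March 1909 has 31 days: 191 − 31 = 160 left.
April 1909 has 30 days: 160 − 30 = 130 left.
May 1909 has 31 days: 130 − 31 = 99 left.
June 1909 has 30 days: 99 − 30 = 69 left.
July 1909 has 31 days: 69 − 31 = 38 left.
August 1909 has 31 days: 38 − 31 = 7 left.
7 days into September 1909 → September 7, 1909.

September 7, 1909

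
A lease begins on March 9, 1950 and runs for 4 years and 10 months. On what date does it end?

January 9, 1955

Counting forward 4 years and 10 months from March 9, 1950.
+4 years → 1954; month 3 + 10 = 13, which is month 1 of year 1955 → January 1955.
Day 9 is valid in January, giving January 9, 1955.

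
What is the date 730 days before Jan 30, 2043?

Subtracting 730 days from January 30, 2043.
Going back 30 days from January 30, 2043 reaches the end of the previous month; 730 − 30 = 700 left.
December 2042 has 31 days: 700 − 31 = 669 left.
November 2042 has 30 days: 669 − 30 = 639 left.
October 2042 has 31 days: 639 − 31 = 608 left.
September 2042 has 30 days: 608 − 30 = 578 left.
August 2042 has 31 days: 578 − 31 = 547 left.
July 2042 has 31 days: 547 − 31 = 516 left.
June 2042 has 30 days: 516 − 30 = 486 left.
May 2042 has 31 days: 486 − 31 = 455 left.
April 2042 has 30 days: 455 − 30 = 425 left.
March 2042 has 31 days: 425 − 31 = 394 left.
February 2042 has 28 days (2042 is not a leap year): 394 − 28 = 366 left.
January 2042 has 31 days: 366 − 31 = 335 left.
December 2041 has 31 days: 335 − 31 = 304 left.
November 2041 has 30 days: 304 − 30 = 274 left.
October 2041 has 31 days: 274 − 31 = 243 left.
September 2041 has 30 days: 243 − 30 = 213 left.
August 2041 has 31 days: 213 − 31 = 182 left.
July 2041 has 31 days: 182 − 31 = 151 left.
June 2041 has 30 days: 151 − 30 = 121 left.
May 2041 has 31 days: 121 − 31 = 90 left.
April 2041 has 30 days: 90 − 30 = 60 left.
March 2041 has 31 days: 60 − 31 = 29 left.
February 2041 has 28 days (2041 is not a leap year): 29 − 28 = 1 left.
January 2041 has 31 days; 31 − 1 = 30 → January 30, 2041.

January 30, 2041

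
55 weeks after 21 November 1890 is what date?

Adding 55 weeks = 385 days from November 21, 1890.
November has 30 days, so 30 − 21 = 9 days remain after November 21, 1890; 385 − 9 = 376 left.
December 1890 has 31 days: 376 − 31 = 345 left.
January 1891 has 31 days: 345 − 31 = 314 left.
February 1891 has 28 days (1891 is not a leap year): 314 − 28 = 286 left.
March 1891 has 31 days: 286 − 31 = 255 left.
April 1891 has 30 days: 255 − 30 = 225 left.
May 1891 has 31 days: 225 − 31 = 194 left.
June 1891 has 30 days: 194 − 30 = 164 left.
July 1891 has 31 days: 164 − 31 = 133 left.
August 1891 has 31 days: 133 − 31 = 102 left.
September 1891 has 30 days: 102 − 30 = 72 left.
October 1891 has 31 days: 72 − 31 = 41 left.
November 1891 has 30 days: 41 − 30 = 11 left.
11 days into December 1891 → December 11, 1891.

December 11, 1891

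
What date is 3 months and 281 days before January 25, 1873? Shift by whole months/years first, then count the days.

January 18, 1872

Subtracting 3 months and 281 days from January 25, 1873: first the month/year part, then the days.
month 1 − 3 = -2, which is month 10 of year 1872 → October 1872.
Day 25 is valid in October, giving October 25, 1872.
Now subtract 281 days from October 25, 1872.
Going back 25 days from October 25, 1872 reaches the end of the previous month; 281 − 25 = 256 left.
September 1872 has 30 days: 256 − 30 = 226 left.
August 1872 has 31 days: 226 − 31 = 195 left.
July 1872 has 31 days: 195 − 31 = 164 left.
June 1872 has 30 days: 164 − 30 = 134 left.
May 1872 has 31 days: 134 − 31 = 103 left.
April 1872 has 30 days: 103 − 30 = 73 left.
March 1872 has 31 days: 73 − 31 = 42 left.
February 1872 has 29 days (1872 is a leap year): 42 − 29 = 13 left.
January 1872 has 31 days; 31 − 13 = 18 → January 18, 1872.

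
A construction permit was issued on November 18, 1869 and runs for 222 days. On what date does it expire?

June 28, 1870

Advancing 222 days from November 18, 1869.
November has 30 days, so 30 − 18 = 12 days remain after November 18, 1869; 222 − 12 = 210 left.
December 1869 has 31 days: 210 − 31 = 179 left.
January 1870 has 31 days: 179 − 31 = 148 left.
February 1870 has 28 days (1870 is not a leap year): 148 − 28 = 120 left.
March 1870 has 31 days: 120 − 31 = 89 left.
April 1870 has 30 days: 89 − 30 = 59 left.
May 1870 has 31 days: 59 − 31 = 28 left.
28 days into June 1870 → June 28, 1870.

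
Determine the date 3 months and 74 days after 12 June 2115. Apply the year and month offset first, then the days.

Adding 3 months and 74 days from June 12, 2115: first the month/year part, then the days.
month 6 + 3 = 9 → September 2115.
Day 12 is valid in September, giving September 12, 2115.
Now add 74 days from September 12, 2115.
September has 30 days, so 30 − 12 = 18 days remain after September 12, 2115; 74 − 18 = 56 left.
October 2115 has 31 days: 56 − 31 = 25 left.
25 days into November 2115 → November 25, 2115.

November 25, 2115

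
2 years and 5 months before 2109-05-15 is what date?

December 15, 2106

Subtracting 2 years and 5 months from May 15, 2109.
-2 years → 2107; month 5 − 5 = 0, which is month 12 of year 2106 → December 2106.
Day 15 is valid in December, giving December 15, 2106.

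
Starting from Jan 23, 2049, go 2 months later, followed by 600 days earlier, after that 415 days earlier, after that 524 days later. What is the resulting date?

November 18, 2047

Advancing 2 months from January 23, 2049:
month 1 + 2 = 3 → March 2049.
Day 23 is valid in March, giving March 23, 2049.
Subtracting 600 days from March 23, 2049:
Going back 23 days from March 23, 2049 reaches the end of the previous month; 600 − 23 = 577 left.
February 2049 has 28 days (2049 is not a leap year): 577 − 28 = 549 left.
January 2049 has 31 days: 549 − 31 = 518 left.
December 2048 has 31 days: 518 − 31 = 487 left.
November 2048 has 30 days: 487 − 30 = 457 left.
October 2048 has 31 days: 457 − 31 = 426 left.
September 2048 has 30 days: 426 − 30 = 396 left.
August 2048 has 31 days: 396 − 31 = 365 left.
July 2048 has 31 days: 365 − 31 = 334 left.
June 2048 has 30 days: 334 − 30 = 304 left.
May 2048 has 31 days: 304 − 31 = 273 left.
April 2048 has 30 days: 273 − 30 = 243 left.
March 2048 has 31 days: 243 − 31 = 212 left.
February 2048 has 29 days (2048 is a leap year): 212 − 29 = 183 left.
January 2048 has 31 days: 183 − 31 = 152 left.
December 2047 has 31 days: 152 − 31 = 121 left.
November 2047 has 30 days: 121 − 30 = 91 left.
October 2047 has 31 days: 91 − 31 = 60 left.
September 2047 has 30 days: 60 − 30 = 30 left.
August 2047 has 31 days; 31 − 30 = 1 → August 1, 2047.
Subtracting 415 days from August 1, 2047:
Going back 1 day from August 1, 2047 reaches the end of the previous month; 415 − 1 = 414 left.
July 2047 has 31 days: 414 − 31 = 383 left.
June 2047 has 30 days: 383 − 30 = 353 left.
May 2047 has 31 days: 353 − 31 = 322 left.
April 2047 has 30 days: 322 − 30 = 292 left.
March 2047 has 31 days: 292 − 31 = 261 left.
February 2047 has 28 days (2047 is not a leap year): 261 − 28 = 233 left.
January 2047 has 31 days: 233 − 31 = 202 left.
December 2046 has 31 days: 202 − 31 = 171 left.
November 2046 has 30 days: 171 − 30 = 141 left.
October 2046 has 31 days: 141 − 31 = 110 left.
September 2046 has 30 days: 110 − 30 = 80 left.
August 2046 has 31 days: 80 − 31 = 49 left.
July 2046 has 31 days: 49 − 31 = 18 left.
June 2046 has 30 days; 30 − 18 = 12 → June 12, 2046.
Counting forward 524 days from June 12, 2046:
June has 30 days, so 30 − 12 = 18 days remain after June 12, 2046; 524 − 18 = 506 left.
July 2046 has 31 days: 506 − 31 = 475 left.
August 2046 has 31 days: 475 − 31 = 444 left.
September 2046 has 30 days: 444 − 30 = 414 left.
October 2046 has 31 days: 414 − 31 = 383 left.
November 2046 has 30 days: 383 − 30 = 353 left.
December 2046 has 31 days: 353 − 31 = 322 left.
January 2047 has 31 days: 322 − 31 = 291 left.
February 2047 has 28 days (2047 is not a leap year): 291 − 28 = 263 left.
March 2047 has 31 days: 263 − 31 = 232 left.
April 2047 has 30 days: 232 − 30 = 202 left.
May 2047 has 31 days: 202 − 31 = 171 left.
June 2047 has 30 days: 171 − 30 = 141 left.
July 2047 has 31 days: 141 − 31 = 110 left.
August 2047 has 31 days: 110 − 31 = 79 left.
September 2047 has 30 days: 79 − 30 = 49 left.
October 2047 has 31 days: 49 − 31 = 18 left.
18 days into November 2047 → November 18, 2047.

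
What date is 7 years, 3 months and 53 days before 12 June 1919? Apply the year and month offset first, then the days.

Counting back 7 years, 3 months and 53 days from June 12, 1919: first the month/year part, then the days.
-7 years → 1912; month 6 − 3 = 3 → March 1912.
Day 12 is valid in March, giving March 12, 1912.
Now subtract 53 days from March 12, 1912.
Going back 12 days from March 12, 1912 reaches the end of the previous month; 53 − 12 = 41 left.
February 1912 has 29 days (1912 is a leap year): 41 − 29 = 12 left.
January 1912 has 31 days; 31 − 12 = 19 → January 19, 1912.

January 19, 1912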